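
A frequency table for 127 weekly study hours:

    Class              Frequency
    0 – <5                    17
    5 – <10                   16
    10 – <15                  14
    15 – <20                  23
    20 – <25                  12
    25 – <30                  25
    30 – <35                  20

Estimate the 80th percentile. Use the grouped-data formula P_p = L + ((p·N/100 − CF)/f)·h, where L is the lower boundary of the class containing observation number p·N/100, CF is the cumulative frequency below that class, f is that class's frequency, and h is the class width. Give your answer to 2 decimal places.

28.92

N = 127; target position k = 80/100 · 127 = 101.6.
Cumulative frequencies: 17, 33, 47, 70, 82, 107, 127.
Observation 101.6 falls in the class 25 – <30.
L = 25, CF = 82, f = 25, h = 5.
P80 = 25 + ((101.6 − 82)/25)·5 = 25 + 3.92 = 28.92.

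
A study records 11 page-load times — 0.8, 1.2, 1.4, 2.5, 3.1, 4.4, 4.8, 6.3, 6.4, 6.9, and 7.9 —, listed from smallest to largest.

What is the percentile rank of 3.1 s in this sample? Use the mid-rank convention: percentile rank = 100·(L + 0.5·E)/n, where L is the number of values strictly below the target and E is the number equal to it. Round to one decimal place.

Count below 3.1: L = 4; count equal: E = 1; n = 11.
Percentile rank = 100·(4 + 0.5·1)/11 = 100·4.5/11 = 40.91.

40.9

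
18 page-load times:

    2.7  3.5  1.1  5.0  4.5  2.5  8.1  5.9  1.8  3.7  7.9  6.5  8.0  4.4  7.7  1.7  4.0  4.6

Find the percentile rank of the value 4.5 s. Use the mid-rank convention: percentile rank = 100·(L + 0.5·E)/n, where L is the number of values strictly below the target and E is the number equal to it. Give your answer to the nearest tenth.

52.8

Sorted: 1.1, 1.7, 1.8, 2.5, 2.7, 3.5, 3.7, 4.0, 4.4, 4.5, 4.6, 5.0, 5.9, 6.5, 7.7, 7.9, 8.0, 8.1.
Count below 4.5: L = 9; count equal: E = 1; n = 18.
Percentile rank = 100·(9 + 0.5·1)/18 = 100·9.5/18 = 52.78.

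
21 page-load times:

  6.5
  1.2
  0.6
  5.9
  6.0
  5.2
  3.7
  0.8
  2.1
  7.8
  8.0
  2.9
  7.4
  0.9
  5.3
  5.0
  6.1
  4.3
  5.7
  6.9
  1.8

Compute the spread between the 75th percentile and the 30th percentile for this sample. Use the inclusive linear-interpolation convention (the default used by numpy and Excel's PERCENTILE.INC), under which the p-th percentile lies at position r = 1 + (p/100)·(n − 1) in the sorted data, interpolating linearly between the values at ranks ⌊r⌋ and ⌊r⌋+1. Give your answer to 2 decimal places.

3.20

Sorted: 0.6, 0.8, 0.9, 1.2, 1.8, 2.1, 2.9, 3.7, 4.3, 5.0, 5.2, 5.3, 5.7, 5.9, 6.0, 6.1, 6.5, 6.9, 7.4, 7.8, 8.0.
n = 21.
P30: r = 7 (integer) → 2.9.
P75: r = 16 (integer) → 6.1.
Difference: 6.1 − 2.9 = 3.2.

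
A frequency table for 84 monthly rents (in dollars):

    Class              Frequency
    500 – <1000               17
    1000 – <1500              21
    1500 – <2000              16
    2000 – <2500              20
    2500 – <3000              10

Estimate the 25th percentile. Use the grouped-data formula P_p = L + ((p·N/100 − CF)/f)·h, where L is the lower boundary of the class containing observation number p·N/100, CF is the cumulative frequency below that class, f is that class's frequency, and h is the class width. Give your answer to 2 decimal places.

N = 84; target position k = 25/100 · 84 = 21.
Cumulative frequencies: 17, 38, 54, 74, 84.
Observation 21 falls in the class 1000 – <1500.
L = 1000, CF = 17, f = 21, h = 500.
P25 = 1000 + ((21 − 17)/21)·500 = 1000 + 95.2381 = 1095.24.

1095.24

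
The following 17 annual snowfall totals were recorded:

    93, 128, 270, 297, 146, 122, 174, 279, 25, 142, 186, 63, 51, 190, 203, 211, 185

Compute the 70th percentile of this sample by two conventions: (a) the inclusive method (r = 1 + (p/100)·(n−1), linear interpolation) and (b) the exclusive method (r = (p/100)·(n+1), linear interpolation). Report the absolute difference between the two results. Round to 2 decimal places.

Sorted: 25, 51, 63, 93, 122, 128, 142, 146, 174, 185, 186, 190, 203, 211, 270, 279, 297.
n = 17.
(a) r = 12.2; between ranks 12 (190) and 13 (203): 192.6.
(b) r = 12.6; between ranks 12 (190) and 13 (203): 197.8.
|192.6 − 197.8| = 5.2.

5.20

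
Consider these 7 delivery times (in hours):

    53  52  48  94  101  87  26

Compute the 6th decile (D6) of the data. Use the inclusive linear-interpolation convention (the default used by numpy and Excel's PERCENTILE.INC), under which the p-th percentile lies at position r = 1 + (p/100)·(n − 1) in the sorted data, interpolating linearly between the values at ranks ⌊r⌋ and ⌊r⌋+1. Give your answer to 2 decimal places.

73.40

Sorted: 26, 48, 52, 53, 87, 94, 101.
n = 7.
r = 1 + (60/100)·(7 − 1) = 1 + 3.6 = 4.6.
Rank 4 is 53 and rank 5 is 87.
Interpolate: 53 + 0.6·(87 − 53) = 53 + 0.6·34 = 73.4.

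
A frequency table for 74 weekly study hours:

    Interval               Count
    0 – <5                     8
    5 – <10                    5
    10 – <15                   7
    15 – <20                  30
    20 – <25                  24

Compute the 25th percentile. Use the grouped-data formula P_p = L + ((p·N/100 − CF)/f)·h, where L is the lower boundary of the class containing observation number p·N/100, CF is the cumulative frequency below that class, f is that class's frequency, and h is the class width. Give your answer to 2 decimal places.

13.93

N = 74; target position k = 25/100 · 74 = 18.5.
Cumulative frequencies: 8, 13, 20, 50, 74.
Observation 18.5 falls in the class 10 – <15.
L = 10, CF = 13, f = 7, h = 5.
P25 = 10 + ((18.5 − 13)/7)·5 = 10 + 3.92857 = 13.9286.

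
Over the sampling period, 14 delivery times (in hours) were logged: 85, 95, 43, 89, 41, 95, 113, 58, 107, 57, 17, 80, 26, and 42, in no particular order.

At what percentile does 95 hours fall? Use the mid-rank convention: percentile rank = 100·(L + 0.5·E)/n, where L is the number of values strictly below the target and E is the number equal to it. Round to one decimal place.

78.6

Sorted: 17, 26, 41, 42, 43, 57, 58, 80, 85, 89, 95, 95, 107, 113.
Count below 95: L = 10; count equal: E = 2; n = 14.
Percentile rank = 100·(10 + 0.5·2)/14 = 100·11/14 = 78.57.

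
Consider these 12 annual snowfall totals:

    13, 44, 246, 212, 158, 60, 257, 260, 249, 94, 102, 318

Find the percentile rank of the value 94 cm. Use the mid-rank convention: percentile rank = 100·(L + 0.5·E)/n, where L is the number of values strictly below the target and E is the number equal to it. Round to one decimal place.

Sorted: 13, 44, 60, 94, 102, 158, 212, 246, 249, 257, 260, 318.
Count below 94: L = 3; count equal: E = 1; n = 12.
Percentile rank = 100·(3 + 0.5·1)/12 = 100·3.5/12 = 29.17.

29.2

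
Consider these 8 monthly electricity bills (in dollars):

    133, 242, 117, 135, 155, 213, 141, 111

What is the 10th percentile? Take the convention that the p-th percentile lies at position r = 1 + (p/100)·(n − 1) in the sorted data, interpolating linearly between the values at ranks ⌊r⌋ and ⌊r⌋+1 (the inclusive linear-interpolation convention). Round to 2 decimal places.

Sorted: 111, 117, 133, 135, 141, 155, 213, 242.
n = 8.
r = 1 + (10/100)·(8 − 1) = 1 + 0.7 = 1.7.
Rank 1 is 111 and rank 2 is 117.
Interpolate: 111 + 0.7·(117 − 111) = 111 + 0.7·6 = 115.2.

115.20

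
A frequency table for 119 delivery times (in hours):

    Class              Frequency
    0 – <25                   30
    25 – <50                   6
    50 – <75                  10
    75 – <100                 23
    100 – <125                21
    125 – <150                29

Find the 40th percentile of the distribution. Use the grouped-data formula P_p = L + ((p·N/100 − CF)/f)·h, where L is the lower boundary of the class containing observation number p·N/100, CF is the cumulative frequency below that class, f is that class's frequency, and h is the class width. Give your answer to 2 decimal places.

76.74

N = 119; target position k = 40/100 · 119 = 47.6.
Cumulative frequencies: 30, 36, 46, 69, 90, 119.
Observation 47.6 falls in the class 75 – <100.
L = 75, CF = 46, f = 23, h = 25.
P40 = 75 + ((47.6 − 46)/23)·25 = 75 + 1.73913 = 76.7391.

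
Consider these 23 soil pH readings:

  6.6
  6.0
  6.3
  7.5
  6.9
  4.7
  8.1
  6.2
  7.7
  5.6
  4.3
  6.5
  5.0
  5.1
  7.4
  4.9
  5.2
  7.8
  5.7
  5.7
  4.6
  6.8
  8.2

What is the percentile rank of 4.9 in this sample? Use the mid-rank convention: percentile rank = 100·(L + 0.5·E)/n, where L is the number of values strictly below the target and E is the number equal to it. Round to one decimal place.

Sorted: 4.3, 4.6, 4.7, 4.9, 5.0, 5.1, 5.2, 5.6, 5.7, 5.7, 6.0, 6.2, 6.3, 6.5, 6.6, 6.8, 6.9, 7.4, 7.5, 7.7, 7.8, 8.1, 8.2.
Count below 4.9: L = 3; count equal: E = 1; n = 23.
Percentile rank = 100·(3 + 0.5·1)/23 = 100·3.5/23 = 15.22.

15.2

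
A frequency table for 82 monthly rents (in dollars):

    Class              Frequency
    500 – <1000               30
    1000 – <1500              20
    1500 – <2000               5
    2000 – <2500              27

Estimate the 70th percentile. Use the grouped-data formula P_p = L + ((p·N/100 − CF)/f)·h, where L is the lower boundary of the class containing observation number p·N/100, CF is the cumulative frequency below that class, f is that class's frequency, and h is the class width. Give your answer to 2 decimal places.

2044.44

N = 82; target position k = 70/100 · 82 = 57.4.
Cumulative frequencies: 30, 50, 55, 82.
Observation 57.4 falls in the class 2000 – <2500.
L = 2000, CF = 55, f = 27, h = 500.
P70 = 2000 + ((57.4 − 55)/27)·500 = 2000 + 44.4444 = 2044.44.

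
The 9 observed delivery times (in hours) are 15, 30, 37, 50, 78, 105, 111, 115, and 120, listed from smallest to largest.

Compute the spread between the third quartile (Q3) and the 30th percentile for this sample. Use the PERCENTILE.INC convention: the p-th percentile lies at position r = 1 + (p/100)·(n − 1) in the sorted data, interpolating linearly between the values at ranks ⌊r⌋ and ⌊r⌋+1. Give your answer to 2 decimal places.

68.80

n = 9.
P30: r = 3.4; ranks 3–4 are 37, 50; interpolating gives 42.2.
P75: r = 7 (integer) → 111.
Difference: 111 − 42.2 = 68.8.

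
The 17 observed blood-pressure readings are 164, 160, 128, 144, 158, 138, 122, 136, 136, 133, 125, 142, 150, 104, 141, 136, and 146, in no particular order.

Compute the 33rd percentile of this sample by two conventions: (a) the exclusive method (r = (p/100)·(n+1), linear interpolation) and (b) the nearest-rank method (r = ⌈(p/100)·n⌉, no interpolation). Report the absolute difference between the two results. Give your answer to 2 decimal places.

0.18

Sorted: 104, 122, 125, 128, 133, 136, 136, 136, 138, 141, 142, 144, 146, 150, 158, 160, 164.
n = 17.
(a) r = 5.94; between ranks 5 (133) and 6 (136): 135.82.
(b) the nearest-rank method: rank 6 → 136.
|135.82 − 136| = 0.18.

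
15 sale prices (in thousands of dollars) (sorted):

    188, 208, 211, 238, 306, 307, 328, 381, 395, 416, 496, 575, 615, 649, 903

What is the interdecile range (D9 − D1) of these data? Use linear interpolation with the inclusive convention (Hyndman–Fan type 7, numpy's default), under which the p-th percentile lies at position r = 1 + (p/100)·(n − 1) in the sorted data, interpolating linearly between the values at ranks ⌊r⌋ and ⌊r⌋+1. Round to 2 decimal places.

n = 15.
P10: r = 2.4; ranks 2–3 are 208, 211; interpolating gives 209.2.
P90: r = 13.6; ranks 13–14 are 615, 649; interpolating gives 635.4.
Difference: 635.4 − 209.2 = 426.2.

426.20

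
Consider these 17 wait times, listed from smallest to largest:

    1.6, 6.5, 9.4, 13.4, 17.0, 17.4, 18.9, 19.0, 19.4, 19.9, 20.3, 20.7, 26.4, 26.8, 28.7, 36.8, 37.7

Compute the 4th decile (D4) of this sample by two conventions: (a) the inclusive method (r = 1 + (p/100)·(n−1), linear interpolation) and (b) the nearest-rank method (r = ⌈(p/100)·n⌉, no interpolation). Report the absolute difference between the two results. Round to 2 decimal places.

n = 17.
(a) r = 7.4; between ranks 7 (18.9) and 8 (19.0): 18.94.
(b) the nearest-rank method: rank 7 → 18.9.
|18.94 − 18.9| = 0.04.

0.04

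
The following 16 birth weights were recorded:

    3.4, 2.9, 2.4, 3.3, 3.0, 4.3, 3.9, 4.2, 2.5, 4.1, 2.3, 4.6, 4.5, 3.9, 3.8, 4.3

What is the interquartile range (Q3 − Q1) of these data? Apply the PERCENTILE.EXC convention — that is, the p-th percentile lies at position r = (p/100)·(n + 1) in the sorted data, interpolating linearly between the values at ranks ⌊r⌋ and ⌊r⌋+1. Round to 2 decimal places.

Sorted: 2.3, 2.4, 2.5, 2.9, 3.0, 3.3, 3.4, 3.8, 3.9, 3.9, 4.1, 4.2, 4.3, 4.3, 4.5, 4.6.
n = 16.
P25: r = 4.25; ranks 4–5 are 2.9, 3.0; interpolating gives 2.925.
P75: r = 12.75; ranks 12–13 are 4.2, 4.3; interpolating gives 4.275.
Difference: 4.275 − 2.925 = 1.35.

1.35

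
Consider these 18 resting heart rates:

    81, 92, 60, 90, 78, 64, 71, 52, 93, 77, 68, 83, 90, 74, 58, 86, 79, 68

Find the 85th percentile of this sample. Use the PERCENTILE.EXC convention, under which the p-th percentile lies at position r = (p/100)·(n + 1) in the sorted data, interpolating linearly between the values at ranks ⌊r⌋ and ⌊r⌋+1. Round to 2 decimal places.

90.30

Sorted: 52, 58, 60, 64, 68, 68, 71, 74, 77, 78, 79, 81, 83, 86, 90, 90, 92, 93.
n = 18.
r = (85/100)·(18 + 1) = 16.15.
Rank 16 is 90 and rank 17 is 92.
Interpolate: 90 + 0.15·(92 − 90) = 90 + 0.15·2 = 90.3.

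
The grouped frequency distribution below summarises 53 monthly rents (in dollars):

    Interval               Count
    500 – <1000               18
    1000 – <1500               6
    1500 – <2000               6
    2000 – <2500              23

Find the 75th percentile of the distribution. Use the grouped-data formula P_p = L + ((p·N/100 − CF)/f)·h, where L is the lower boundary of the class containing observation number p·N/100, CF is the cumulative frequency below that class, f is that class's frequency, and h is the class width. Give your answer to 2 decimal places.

N = 53; target position k = 75/100 · 53 = 39.75.
Cumulative frequencies: 18, 24, 30, 53.
Observation 39.75 falls in the class 2000 – <2500.
L = 2000, CF = 30, f = 23, h = 500.
P75 = 2000 + ((39.75 − 30)/23)·500 = 2000 + 211.957 = 2211.96.

2211.96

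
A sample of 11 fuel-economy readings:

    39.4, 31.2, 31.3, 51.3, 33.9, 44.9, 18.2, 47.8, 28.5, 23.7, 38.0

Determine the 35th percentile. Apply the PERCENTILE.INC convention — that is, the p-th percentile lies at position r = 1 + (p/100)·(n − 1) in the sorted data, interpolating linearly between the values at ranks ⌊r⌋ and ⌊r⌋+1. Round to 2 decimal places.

31.25

Sorted: 18.2, 23.7, 28.5, 31.2, 31.3, 33.9, 38.0, 39.4, 44.9, 47.8, 51.3.
n = 11.
r = 1 + (35/100)·(11 − 1) = 1 + 3.5 = 4.5.
Rank 4 is 31.2 and rank 5 is 31.3.
Interpolate: 31.2 + 0.5·(31.3 − 31.2) = 31.2 + 0.5·0.1 = 31.25.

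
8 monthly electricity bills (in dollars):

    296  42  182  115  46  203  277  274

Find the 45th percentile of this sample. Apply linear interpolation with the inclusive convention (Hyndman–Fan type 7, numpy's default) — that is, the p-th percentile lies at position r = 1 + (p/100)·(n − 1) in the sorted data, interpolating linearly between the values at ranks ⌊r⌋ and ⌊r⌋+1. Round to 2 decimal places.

Sorted: 42, 46, 115, 182, 203, 274, 277, 296.
n = 8.
r = 1 + (45/100)·(8 − 1) = 1 + 3.15 = 4.15.
Rank 4 is 182 and rank 5 is 203.
Interpolate: 182 + 0.15·(203 − 182) = 182 + 0.15·21 = 185.15.

185.15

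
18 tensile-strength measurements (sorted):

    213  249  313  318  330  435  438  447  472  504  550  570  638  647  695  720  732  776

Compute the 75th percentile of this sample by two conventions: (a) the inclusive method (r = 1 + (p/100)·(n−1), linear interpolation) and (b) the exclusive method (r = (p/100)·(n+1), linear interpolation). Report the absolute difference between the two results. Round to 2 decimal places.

n = 18.
(a) r = 13.75; between ranks 13 (638) and 14 (647): 644.75.
(b) r = 14.25; between ranks 14 (647) and 15 (695): 659.
|644.75 − 659| = 14.25.

14.25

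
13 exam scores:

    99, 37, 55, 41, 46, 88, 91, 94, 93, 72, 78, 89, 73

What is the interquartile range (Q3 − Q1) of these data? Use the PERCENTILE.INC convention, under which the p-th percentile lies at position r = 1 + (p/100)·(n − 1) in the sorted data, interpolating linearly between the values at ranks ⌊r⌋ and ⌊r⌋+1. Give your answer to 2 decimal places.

Sorted: 37, 41, 46, 55, 72, 73, 78, 88, 89, 91, 93, 94, 99.
n = 13.
P25: r = 4 (integer) → 55.
P75: r = 10 (integer) → 91.
Difference: 91 − 55 = 36.

36.00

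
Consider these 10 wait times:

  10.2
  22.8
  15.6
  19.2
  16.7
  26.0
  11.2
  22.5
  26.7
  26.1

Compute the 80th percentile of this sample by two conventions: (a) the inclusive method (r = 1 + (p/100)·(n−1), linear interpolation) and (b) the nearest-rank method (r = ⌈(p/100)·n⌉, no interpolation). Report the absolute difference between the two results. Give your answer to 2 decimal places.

0.02

Sorted: 10.2, 11.2, 15.6, 16.7, 19.2, 22.5, 22.8, 26.0, 26.1, 26.7.
n = 10.
(a) r = 8.2; between ranks 8 (26.0) and 9 (26.1): 26.02.
(b) the nearest-rank method: rank 8 → 26.
|26.02 − 26| = 0.02.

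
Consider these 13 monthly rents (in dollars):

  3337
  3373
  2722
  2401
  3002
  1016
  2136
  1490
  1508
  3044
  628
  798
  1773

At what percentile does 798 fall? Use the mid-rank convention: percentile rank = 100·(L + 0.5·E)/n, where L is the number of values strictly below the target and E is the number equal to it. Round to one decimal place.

Sorted: 628, 798, 1016, 1490, 1508, 1773, 2136, 2401, 2722, 3002, 3044, 3337, 3373.
Count below 798: L = 1; count equal: E = 1; n = 13.
Percentile rank = 100·(1 + 0.5·1)/13 = 100·1.5/13 = 11.54.

11.5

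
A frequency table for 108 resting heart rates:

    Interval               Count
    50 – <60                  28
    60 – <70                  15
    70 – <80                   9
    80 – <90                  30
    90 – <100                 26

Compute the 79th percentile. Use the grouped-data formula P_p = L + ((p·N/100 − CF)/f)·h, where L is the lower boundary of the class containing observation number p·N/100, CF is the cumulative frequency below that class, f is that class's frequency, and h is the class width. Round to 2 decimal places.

91.28

N = 108; target position k = 79/100 · 108 = 85.32.
Cumulative frequencies: 28, 43, 52, 82, 108.
Observation 85.32 falls in the class 90 – <100.
L = 90, CF = 82, f = 26, h = 10.
P79 = 90 + ((85.32 − 82)/26)·10 = 90 + 1.27692 = 91.2769.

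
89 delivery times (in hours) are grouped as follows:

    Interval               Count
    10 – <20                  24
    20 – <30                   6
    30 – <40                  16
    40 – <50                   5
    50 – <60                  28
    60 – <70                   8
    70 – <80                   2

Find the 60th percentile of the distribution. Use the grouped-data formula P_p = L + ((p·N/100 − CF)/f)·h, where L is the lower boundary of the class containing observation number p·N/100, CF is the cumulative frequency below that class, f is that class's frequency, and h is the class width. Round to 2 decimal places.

N = 89; target position k = 60/100 · 89 = 53.4.
Cumulative frequencies: 24, 30, 46, 51, 79, 87, 89.
Observation 53.4 falls in the class 50 – <60.
L = 50, CF = 51, f = 28, h = 10.
P60 = 50 + ((53.4 − 51)/28)·10 = 50 + 0.857143 = 50.8571.

50.86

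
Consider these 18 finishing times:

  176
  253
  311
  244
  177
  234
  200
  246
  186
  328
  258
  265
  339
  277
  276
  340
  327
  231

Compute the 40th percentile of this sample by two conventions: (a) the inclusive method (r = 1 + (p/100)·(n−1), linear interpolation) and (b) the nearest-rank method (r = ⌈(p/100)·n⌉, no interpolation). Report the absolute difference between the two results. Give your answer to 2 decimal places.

Sorted: 176, 177, 186, 200, 231, 234, 244, 246, 253, 258, 265, 276, 277, 311, 327, 328, 339, 340.
n = 18.
(a) r = 7.8; between ranks 7 (244) and 8 (246): 245.6.
(b) the nearest-rank method: rank 8 → 246.
|245.6 − 246| = 0.4.

0.40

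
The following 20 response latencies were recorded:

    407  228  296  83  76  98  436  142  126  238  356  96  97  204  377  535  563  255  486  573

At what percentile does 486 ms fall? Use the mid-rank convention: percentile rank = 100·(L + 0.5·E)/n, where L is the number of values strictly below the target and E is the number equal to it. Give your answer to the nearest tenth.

Sorted: 76, 83, 96, 97, 98, 126, 142, 204, 228, 238, 255, 296, 356, 377, 407, 436, 486, 535, 563, 573.
Count below 486: L = 16; count equal: E = 1; n = 20.
Percentile rank = 100·(16 + 0.5·1)/20 = 100·16.5/20 = 82.5.

82.5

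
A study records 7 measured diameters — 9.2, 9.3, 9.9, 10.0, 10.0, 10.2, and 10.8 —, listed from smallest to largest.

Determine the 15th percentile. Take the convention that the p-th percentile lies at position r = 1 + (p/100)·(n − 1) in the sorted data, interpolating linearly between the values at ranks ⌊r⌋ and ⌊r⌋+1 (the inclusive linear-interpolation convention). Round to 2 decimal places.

9.29

n = 7.
r = 1 + (15/100)·(7 − 1) = 1 + 0.9 = 1.9.
Rank 1 is 9.2 and rank 2 is 9.3.
Interpolate: 9.2 + 0.9·(9.3 − 9.2) = 9.2 + 0.9·0.1 = 9.29.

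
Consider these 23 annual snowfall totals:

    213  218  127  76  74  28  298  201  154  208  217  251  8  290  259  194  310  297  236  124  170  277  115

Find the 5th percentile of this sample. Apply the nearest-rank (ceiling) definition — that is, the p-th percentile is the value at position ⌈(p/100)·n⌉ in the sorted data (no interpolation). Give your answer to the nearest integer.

Sorted: 8, 28, 74, 76, 115, 124, 127, 154, 170, 194, 201, 208, 213, 217, 218, 236, 251, 259, 277, 290, 297, 298, 310.
n = 23.
Position = ⌈5/100 · 23⌉ = ⌈1.15⌉ = 2.
The value at rank 2 is 28.

28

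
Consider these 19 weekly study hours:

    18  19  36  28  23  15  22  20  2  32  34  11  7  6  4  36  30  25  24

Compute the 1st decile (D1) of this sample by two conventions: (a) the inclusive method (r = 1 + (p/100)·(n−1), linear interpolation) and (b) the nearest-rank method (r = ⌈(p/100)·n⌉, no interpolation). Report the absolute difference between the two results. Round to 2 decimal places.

1.60

Sorted: 2, 4, 6, 7, 11, 15, 18, 19, 20, 22, 23, 24, 25, 28, 30, 32, 34, 36, 36.
n = 19.
(a) r = 2.8; between ranks 2 (4) and 3 (6): 5.6.
(b) the nearest-rank method: rank 2 → 4.
|5.6 − 4| = 1.6.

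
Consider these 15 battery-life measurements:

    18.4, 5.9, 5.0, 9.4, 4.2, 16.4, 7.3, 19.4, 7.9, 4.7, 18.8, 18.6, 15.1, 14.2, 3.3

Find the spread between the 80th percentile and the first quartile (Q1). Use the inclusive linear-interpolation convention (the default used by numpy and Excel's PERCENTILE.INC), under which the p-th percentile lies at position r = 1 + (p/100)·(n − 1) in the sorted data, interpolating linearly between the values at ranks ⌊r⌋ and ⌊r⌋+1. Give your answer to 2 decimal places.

Sorted: 3.3, 4.2, 4.7, 5.0, 5.9, 7.3, 7.9, 9.4, 14.2, 15.1, 16.4, 18.4, 18.6, 18.8, 19.4.
n = 15.
P25: r = 4.5; ranks 4–5 are 5.0, 5.9; interpolating gives 5.45.
P80: r = 12.2; ranks 12–13 are 18.4, 18.6; interpolating gives 18.44.
Difference: 18.44 − 5.45 = 12.99.

12.99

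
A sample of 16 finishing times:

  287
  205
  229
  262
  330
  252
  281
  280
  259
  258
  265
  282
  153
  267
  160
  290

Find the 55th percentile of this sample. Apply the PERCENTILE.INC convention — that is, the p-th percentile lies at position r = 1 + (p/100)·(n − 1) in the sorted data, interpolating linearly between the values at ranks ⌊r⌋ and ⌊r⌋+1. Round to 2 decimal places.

265.50

Sorted: 153, 160, 205, 229, 252, 258, 259, 262, 265, 267, 280, 281, 282, 287, 290, 330.
n = 16.
r = 1 + (55/100)·(16 − 1) = 1 + 8.25 = 9.25.
Rank 9 is 265 and rank 10 is 267.
Interpolate: 265 + 0.25·(267 − 265) = 265 + 0.25·2 = 265.5.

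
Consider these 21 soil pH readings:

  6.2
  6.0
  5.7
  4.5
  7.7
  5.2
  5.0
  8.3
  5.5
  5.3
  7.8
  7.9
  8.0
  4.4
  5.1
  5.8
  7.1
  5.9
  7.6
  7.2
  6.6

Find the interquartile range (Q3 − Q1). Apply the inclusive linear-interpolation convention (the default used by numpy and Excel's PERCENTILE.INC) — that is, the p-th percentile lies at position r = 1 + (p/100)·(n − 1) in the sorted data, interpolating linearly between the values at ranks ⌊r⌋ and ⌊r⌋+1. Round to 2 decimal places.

Sorted: 4.4, 4.5, 5.0, 5.1, 5.2, 5.3, 5.5, 5.7, 5.8, 5.9, 6.0, 6.2, 6.6, 7.1, 7.2, 7.6, 7.7, 7.8, 7.9, 8.0, 8.3.
n = 21.
P25: r = 6 (integer) → 5.3.
P75: r = 16 (integer) → 7.6.
Difference: 7.6 − 5.3 = 2.3.

2.30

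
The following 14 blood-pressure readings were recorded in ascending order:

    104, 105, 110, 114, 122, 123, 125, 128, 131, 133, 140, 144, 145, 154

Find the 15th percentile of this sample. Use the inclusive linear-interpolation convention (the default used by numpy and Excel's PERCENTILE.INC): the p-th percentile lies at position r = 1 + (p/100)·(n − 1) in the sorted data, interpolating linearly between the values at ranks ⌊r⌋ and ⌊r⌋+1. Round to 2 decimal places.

n = 14.
r = 1 + (15/100)·(14 − 1) = 1 + 1.95 = 2.95.
Rank 2 is 105 and rank 3 is 110.
Interpolate: 105 + 0.95·(110 − 105) = 105 + 0.95·5 = 109.75.

109.75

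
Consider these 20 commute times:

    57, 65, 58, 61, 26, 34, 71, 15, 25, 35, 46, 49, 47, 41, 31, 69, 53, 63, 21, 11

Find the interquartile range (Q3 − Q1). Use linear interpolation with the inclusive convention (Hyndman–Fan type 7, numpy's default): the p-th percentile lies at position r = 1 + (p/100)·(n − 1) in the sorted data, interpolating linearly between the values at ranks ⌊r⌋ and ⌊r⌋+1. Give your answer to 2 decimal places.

Sorted: 11, 15, 21, 25, 26, 31, 34, 35, 41, 46, 47, 49, 53, 57, 58, 61, 63, 65, 69, 71.
n = 20.
P25: r = 5.75; ranks 5–6 are 26, 31; interpolating gives 29.75.
P75: r = 15.25; ranks 15–16 are 58, 61; interpolating gives 58.75.
Difference: 58.75 − 29.75 = 29.

29.00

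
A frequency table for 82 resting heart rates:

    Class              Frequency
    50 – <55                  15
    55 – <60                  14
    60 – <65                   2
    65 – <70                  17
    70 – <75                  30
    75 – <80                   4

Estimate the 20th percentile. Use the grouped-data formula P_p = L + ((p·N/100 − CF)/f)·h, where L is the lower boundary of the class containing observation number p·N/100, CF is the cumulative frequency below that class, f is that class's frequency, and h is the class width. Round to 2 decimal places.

N = 82; target position k = 20/100 · 82 = 16.4.
Cumulative frequencies: 15, 29, 31, 48, 78, 82.
Observation 16.4 falls in the class 55 – <60.
L = 55, CF = 15, f = 14, h = 5.
P20 = 55 + ((16.4 − 15)/14)·5 = 55 + 0.5 = 55.5.

55.50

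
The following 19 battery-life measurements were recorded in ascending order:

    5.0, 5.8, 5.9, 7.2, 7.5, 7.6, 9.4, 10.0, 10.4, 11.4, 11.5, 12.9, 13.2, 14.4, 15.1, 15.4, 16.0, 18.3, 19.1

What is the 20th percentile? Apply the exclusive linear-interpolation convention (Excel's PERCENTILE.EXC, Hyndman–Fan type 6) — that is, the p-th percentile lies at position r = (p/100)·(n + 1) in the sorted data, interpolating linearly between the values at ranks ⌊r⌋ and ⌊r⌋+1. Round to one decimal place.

n = 19.
r = (20/100)·(19 + 1) = 4.
r is an integer, so P20 is the value at rank 4: 7.2.

7.2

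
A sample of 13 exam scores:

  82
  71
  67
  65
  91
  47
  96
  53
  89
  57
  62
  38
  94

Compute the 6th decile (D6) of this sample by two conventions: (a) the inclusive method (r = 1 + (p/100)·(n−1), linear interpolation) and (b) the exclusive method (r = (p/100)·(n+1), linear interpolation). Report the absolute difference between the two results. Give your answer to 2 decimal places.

Sorted: 38, 47, 53, 57, 62, 65, 67, 71, 82, 89, 91, 94, 96.
n = 13.
(a) r = 8.2; between ranks 8 (71) and 9 (82): 73.2.
(b) r = 8.4; between ranks 8 (71) and 9 (82): 75.4.
|73.2 − 75.4| = 2.2.

2.20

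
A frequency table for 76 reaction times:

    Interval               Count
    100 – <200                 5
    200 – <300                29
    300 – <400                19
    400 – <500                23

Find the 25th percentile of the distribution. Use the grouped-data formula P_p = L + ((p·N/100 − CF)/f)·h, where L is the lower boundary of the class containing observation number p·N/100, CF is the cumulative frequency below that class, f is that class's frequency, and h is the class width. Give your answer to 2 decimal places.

248.28

N = 76; target position k = 25/100 · 76 = 19.
Cumulative frequencies: 5, 34, 53, 76.
Observation 19 falls in the class 200 – <300.
L = 200, CF = 5, f = 29, h = 100.
P25 = 200 + ((19 − 5)/29)·100 = 200 + 48.2759 = 248.276.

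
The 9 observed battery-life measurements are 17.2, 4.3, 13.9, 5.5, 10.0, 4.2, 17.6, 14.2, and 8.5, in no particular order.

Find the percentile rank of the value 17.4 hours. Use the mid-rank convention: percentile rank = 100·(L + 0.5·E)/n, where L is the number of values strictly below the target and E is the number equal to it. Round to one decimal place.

Sorted: 4.2, 4.3, 5.5, 8.5, 10.0, 13.9, 14.2, 17.2, 17.6.
Count below 17.4: L = 8; count equal: E = 0; n = 9.
Percentile rank = 100·(8 + 0.5·0)/9 = 100·8/9 = 88.89.

88.9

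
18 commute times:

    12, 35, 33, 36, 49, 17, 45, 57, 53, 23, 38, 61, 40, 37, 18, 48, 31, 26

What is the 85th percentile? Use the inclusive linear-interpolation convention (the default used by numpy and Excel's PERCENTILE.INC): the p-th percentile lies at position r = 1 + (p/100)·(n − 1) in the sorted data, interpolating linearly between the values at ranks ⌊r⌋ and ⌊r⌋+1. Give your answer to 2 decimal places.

Sorted: 12, 17, 18, 23, 26, 31, 33, 35, 36, 37, 38, 40, 45, 48, 49, 53, 57, 61.
n = 18.
r = 1 + (85/100)·(18 − 1) = 1 + 14.45 = 15.45.
Rank 15 is 49 and rank 16 is 53.
Interpolate: 49 + 0.45·(53 − 49) = 49 + 0.45·4 = 50.8.

50.80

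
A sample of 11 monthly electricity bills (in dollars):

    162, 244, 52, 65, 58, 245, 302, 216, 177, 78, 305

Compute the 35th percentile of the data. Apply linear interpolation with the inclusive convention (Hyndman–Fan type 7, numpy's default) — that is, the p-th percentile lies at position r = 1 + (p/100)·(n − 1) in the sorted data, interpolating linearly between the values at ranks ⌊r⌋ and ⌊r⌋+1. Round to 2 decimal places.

Sorted: 52, 58, 65, 78, 162, 177, 216, 244, 245, 302, 305.
n = 11.
r = 1 + (35/100)·(11 − 1) = 1 + 3.5 = 4.5.
Rank 4 is 78 and rank 5 is 162.
Interpolate: 78 + 0.5·(162 − 78) = 78 + 0.5·84 = 120.

120.00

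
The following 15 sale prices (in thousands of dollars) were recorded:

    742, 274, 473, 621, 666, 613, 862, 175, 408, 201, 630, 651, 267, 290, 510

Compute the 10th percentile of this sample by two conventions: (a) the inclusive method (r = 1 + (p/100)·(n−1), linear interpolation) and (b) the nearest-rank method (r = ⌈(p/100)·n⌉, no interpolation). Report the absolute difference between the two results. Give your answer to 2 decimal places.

Sorted: 175, 201, 267, 274, 290, 408, 473, 510, 613, 621, 630, 651, 666, 742, 862.
n = 15.
(a) r = 2.4; between ranks 2 (201) and 3 (267): 227.4.
(b) the nearest-rank method: rank 2 → 201.
|227.4 − 201| = 26.4.

26.40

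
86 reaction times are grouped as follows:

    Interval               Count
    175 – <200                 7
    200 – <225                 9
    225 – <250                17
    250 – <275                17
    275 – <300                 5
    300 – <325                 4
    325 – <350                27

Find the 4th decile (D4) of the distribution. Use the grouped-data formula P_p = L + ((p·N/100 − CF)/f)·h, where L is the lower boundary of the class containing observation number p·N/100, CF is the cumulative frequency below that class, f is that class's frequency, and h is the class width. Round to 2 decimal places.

N = 86; target position k = 40/100 · 86 = 34.4.
Cumulative frequencies: 7, 16, 33, 50, 55, 59, 86.
Observation 34.4 falls in the class 250 – <275.
L = 250, CF = 33, f = 17, h = 25.
P40 = 250 + ((34.4 − 33)/17)·25 = 250 + 2.05882 = 252.059.

252.06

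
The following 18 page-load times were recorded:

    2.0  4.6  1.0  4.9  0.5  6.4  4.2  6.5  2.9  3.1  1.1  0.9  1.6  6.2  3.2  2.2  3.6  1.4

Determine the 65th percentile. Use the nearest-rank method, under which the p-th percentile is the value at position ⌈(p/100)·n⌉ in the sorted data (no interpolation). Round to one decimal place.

3.6

Sorted: 0.5, 0.9, 1.0, 1.1, 1.4, 1.6, 2.0, 2.2, 2.9, 3.1, 3.2, 3.6, 4.2, 4.6, 4.9, 6.2, 6.4, 6.5.
n = 18.
Position = ⌈65/100 · 18⌉ = ⌈11.7⌉ = 12.
The value at rank 12 is 3.6.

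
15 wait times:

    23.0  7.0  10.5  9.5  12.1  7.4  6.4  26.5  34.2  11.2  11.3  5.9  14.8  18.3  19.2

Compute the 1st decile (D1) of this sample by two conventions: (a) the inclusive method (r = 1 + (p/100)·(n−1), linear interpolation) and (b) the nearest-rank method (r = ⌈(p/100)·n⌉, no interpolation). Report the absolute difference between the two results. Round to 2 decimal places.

0.24

Sorted: 5.9, 6.4, 7.0, 7.4, 9.5, 10.5, 11.2, 11.3, 12.1, 14.8, 18.3, 19.2, 23.0, 26.5, 34.2.
n = 15.
(a) r = 2.4; between ranks 2 (6.4) and 3 (7.0): 6.64.
(b) the nearest-rank method: rank 2 → 6.4.
|6.64 − 6.4| = 0.24.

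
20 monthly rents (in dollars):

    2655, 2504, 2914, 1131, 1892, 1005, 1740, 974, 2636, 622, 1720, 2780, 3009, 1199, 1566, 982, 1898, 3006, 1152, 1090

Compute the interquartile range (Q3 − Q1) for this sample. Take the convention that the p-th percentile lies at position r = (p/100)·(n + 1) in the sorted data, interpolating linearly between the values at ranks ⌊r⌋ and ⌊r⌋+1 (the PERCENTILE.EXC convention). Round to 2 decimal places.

1550.00

Sorted: 622, 974, 982, 1005, 1090, 1131, 1152, 1199, 1566, 1720, 1740, 1892, 1898, 2504, 2636, 2655, 2780, 2914, 3006, 3009.
n = 20.
P25: r = 5.25; ranks 5–6 are 1090, 1131; interpolating gives 1100.25.
P75: r = 15.75; ranks 15–16 are 2636, 2655; interpolating gives 2650.25.
Difference: 2650.25 − 1100.25 = 1550.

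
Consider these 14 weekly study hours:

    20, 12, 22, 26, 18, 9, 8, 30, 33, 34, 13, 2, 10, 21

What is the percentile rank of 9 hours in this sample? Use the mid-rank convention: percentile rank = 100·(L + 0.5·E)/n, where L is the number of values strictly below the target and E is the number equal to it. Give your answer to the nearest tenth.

Sorted: 2, 8, 9, 10, 12, 13, 18, 20, 21, 22, 26, 30, 33, 34.
Count below 9: L = 2; count equal: E = 1; n = 14.
Percentile rank = 100·(2 + 0.5·1)/14 = 100·2.5/14 = 17.86.

17.9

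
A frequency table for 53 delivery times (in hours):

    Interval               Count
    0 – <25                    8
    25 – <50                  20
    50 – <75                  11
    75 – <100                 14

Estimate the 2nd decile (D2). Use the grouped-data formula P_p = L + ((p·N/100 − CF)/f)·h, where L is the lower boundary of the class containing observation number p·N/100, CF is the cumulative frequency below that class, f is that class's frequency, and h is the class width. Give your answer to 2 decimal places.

28.25

N = 53; target position k = 20/100 · 53 = 10.6.
Cumulative frequencies: 8, 28, 39, 53.
Observation 10.6 falls in the class 25 – <50.
L = 25, CF = 8, f = 20, h = 25.
P20 = 25 + ((10.6 − 8)/20)·25 = 25 + 3.25 = 28.25.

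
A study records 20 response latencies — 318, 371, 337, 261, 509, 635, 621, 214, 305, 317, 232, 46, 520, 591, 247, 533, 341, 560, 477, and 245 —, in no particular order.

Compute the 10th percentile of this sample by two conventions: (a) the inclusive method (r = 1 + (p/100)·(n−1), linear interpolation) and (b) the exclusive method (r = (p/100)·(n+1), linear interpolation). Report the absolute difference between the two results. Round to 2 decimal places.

Sorted: 46, 214, 232, 245, 247, 261, 305, 317, 318, 337, 341, 371, 477, 509, 520, 533, 560, 591, 621, 635.
n = 20.
(a) r = 2.9; between ranks 2 (214) and 3 (232): 230.2.
(b) r = 2.1; between ranks 2 (214) and 3 (232): 215.8.
|230.2 − 215.8| = 14.4.

14.40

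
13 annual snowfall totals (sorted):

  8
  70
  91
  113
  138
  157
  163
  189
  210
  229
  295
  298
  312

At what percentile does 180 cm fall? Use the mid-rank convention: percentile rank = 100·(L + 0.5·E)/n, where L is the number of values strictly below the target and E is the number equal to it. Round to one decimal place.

53.8

Count below 180: L = 7; count equal: E = 0; n = 13.
Percentile rank = 100·(7 + 0.5·0)/13 = 100·7/13 = 53.85.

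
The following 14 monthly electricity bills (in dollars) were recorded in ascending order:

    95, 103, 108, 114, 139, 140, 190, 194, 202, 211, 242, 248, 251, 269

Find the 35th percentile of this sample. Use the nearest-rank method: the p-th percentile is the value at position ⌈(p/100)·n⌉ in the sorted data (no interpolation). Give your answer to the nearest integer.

139

n = 14.
Position = ⌈35/100 · 14⌉ = ⌈4.9⌉ = 5.
The value at rank 5 is 139.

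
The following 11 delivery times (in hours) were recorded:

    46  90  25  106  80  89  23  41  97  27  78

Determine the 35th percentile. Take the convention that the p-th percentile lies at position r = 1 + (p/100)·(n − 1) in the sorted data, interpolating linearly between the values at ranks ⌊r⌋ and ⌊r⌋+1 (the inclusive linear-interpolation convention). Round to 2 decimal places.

43.50

Sorted: 23, 25, 27, 41, 46, 78, 80, 89, 90, 97, 106.
n = 11.
r = 1 + (35/100)·(11 − 1) = 1 + 3.5 = 4.5.
Rank 4 is 41 and rank 5 is 46.
Interpolate: 41 + 0.5·(46 − 41) = 41 + 0.5·5 = 43.5.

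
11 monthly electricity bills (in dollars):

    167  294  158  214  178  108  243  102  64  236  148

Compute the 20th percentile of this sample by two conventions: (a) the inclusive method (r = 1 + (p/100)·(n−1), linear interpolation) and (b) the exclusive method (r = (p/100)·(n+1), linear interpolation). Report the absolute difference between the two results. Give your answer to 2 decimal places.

Sorted: 64, 102, 108, 148, 158, 167, 178, 214, 236, 243, 294.
n = 11.
(a) r = 3 → value at rank 3 = 108.
(b) r = 2.4; between ranks 2 (102) and 3 (108): 104.4.
|108 − 104.4| = 3.6.

3.60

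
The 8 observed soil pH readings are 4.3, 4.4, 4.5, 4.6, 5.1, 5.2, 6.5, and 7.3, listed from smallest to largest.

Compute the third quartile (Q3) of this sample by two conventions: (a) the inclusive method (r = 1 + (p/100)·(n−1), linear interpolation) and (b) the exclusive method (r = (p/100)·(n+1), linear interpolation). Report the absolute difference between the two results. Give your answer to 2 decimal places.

n = 8.
(a) r = 6.25; between ranks 6 (5.2) and 7 (6.5): 5.525.
(b) r = 6.75; between ranks 6 (5.2) and 7 (6.5): 6.175.
|5.525 − 6.175| = 0.65.

0.65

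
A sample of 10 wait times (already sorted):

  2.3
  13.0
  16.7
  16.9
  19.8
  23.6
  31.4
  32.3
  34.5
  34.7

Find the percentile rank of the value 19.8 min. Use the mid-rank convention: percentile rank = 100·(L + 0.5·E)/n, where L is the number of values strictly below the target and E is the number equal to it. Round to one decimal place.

45.0

Count below 19.8: L = 4; count equal: E = 1; n = 10.
Percentile rank = 100·(4 + 0.5·1)/10 = 100·4.5/10 = 45.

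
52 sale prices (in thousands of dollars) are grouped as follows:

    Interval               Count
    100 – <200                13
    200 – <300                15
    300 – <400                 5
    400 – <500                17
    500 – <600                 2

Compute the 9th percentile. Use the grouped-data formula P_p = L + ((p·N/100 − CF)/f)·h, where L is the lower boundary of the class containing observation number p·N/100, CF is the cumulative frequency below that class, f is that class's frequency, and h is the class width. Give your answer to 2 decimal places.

136.00

N = 52; target position k = 9/100 · 52 = 4.68.
Cumulative frequencies: 13, 28, 33, 50, 52.
Observation 4.68 falls in the class 100 – <200.
L = 100, CF = 0, f = 13, h = 100.
P9 = 100 + ((4.68 − 0)/13)·100 = 100 + 36 = 136.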